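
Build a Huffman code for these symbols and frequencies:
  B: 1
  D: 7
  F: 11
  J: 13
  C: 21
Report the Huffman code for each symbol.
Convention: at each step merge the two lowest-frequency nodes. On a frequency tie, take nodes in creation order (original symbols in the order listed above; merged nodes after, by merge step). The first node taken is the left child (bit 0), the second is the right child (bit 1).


Huffman tree construction:
Step 1: Merge B(1) + D(7) = 8
Step 2: Merge (B+D)(8) + F(11) = 19
Step 3: Merge J(13) + ((B+D)+F)(19) = 32
Step 4: Merge C(21) + (J+((B+D)+F))(32) = 53
Read each symbol's code off the tree from the root (left child = 0, right child = 1).

Codes:
  B: 1100 (length 4)
  D: 1101 (length 4)
  F: 111 (length 3)
  J: 10 (length 2)
  C: 0 (length 1)
Average code length: 112/53 = 2.1132 bits/symbol


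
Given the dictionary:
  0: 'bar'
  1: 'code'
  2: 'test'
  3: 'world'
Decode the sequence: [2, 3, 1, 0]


Look up each index in the dictionary:
  2 -> 'test'
  3 -> 'world'
  1 -> 'code'
  0 -> 'bar'

Decoded: "test world code bar"


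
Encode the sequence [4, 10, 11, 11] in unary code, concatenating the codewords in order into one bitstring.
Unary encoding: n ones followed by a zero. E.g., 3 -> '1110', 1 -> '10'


Encode each number as n ones followed by a terminating 0:
  4 -> 11110 (5 bits)
  10 -> 11111111110 (11 bits)
  11 -> 111111111110 (12 bits)
  11 -> 111111111110 (12 bits)
Total length = 5 + 11 + 12 + 12 = 40 bits.

Unary([4, 10, 11, 11]) = 1111011111111110111111111110111111111110 (40 bits)


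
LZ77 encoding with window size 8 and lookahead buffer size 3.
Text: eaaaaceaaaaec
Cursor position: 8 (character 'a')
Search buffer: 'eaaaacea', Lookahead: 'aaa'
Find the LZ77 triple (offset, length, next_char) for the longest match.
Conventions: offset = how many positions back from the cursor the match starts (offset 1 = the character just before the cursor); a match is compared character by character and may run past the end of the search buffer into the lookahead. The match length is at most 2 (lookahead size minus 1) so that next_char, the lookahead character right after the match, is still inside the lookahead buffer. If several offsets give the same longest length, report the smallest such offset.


Try each offset into the search buffer:
  offset=1 (pos 7, char 'a'): match length 2
  offset=2 (pos 6, char 'e'): match length 0
  offset=3 (pos 5, char 'c'): match length 0
  offset=4 (pos 4, char 'a'): match length 1
  offset=5 (pos 3, char 'a'): match length 2
  offset=6 (pos 2, char 'a'): match length 2
  offset=7 (pos 1, char 'a'): match length 2
  offset=8 (pos 0, char 'e'): match length 0
Longest match has length 2, found at offsets 1, 5, 6, 7; take the smallest, offset 1.
next_char = character at position 8 + 2 = 10 -> 'a'

Best match: offset=1, length=2 (matching 'aa' starting at position 7)
LZ77 triple: (1, 2, 'a')


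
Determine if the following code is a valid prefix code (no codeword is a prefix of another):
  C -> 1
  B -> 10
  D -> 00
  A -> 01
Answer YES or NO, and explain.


Checking each pair (does one codeword prefix another?):
  C='1' vs B='10': prefix -- VIOLATION

NO -- this is NOT a valid prefix code. C (1) is a prefix of B (10).


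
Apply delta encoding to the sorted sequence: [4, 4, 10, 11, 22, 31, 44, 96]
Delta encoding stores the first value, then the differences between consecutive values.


First value: 4
Deltas:
  4 - 4 = 0
  10 - 4 = 6
  11 - 10 = 1
  22 - 11 = 11
  31 - 22 = 9
  44 - 31 = 13
  96 - 44 = 52


Delta encoded: [4, 0, 6, 1, 11, 9, 13, 52]


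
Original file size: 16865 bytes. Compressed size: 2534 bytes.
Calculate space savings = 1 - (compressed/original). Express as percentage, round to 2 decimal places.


ratio = compressed/original = 2534/16865 = 0.150252
savings = 1 - ratio = 1 - 0.150252 = 0.849748
as a percentage: 0.849748 * 100 = 84.97%

Space savings = 1 - 2534/16865 = 84.97%


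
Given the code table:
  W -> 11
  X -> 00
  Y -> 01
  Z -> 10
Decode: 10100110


Decoding:
10 -> Z
10 -> Z
01 -> Y
10 -> Z


Result: ZZYZ


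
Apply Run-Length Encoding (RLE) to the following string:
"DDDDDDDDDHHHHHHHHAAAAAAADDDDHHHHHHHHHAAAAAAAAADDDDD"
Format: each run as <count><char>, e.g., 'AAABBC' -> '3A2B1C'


Scanning runs left to right:
  i=0: run of 'D' x 9 -> '9D'
  i=9: run of 'H' x 8 -> '8H'
  i=17: run of 'A' x 7 -> '7A'
  i=24: run of 'D' x 4 -> '4D'
  i=28: run of 'H' x 9 -> '9H'
  i=37: run of 'A' x 9 -> '9A'
  i=46: run of 'D' x 5 -> '5D'

RLE = 9D8H7A4D9H9A5D


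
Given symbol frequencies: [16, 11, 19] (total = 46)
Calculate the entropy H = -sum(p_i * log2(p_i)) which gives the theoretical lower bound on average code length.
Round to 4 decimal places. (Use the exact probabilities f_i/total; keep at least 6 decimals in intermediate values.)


Per-symbol terms -p_i * log2(p_i) with p_i = f_i/46:
  p = 16/46 = 0.347826: log2(p) = -1.523562, -p*log2(p) = 0.529935
  p = 11/46 = 0.239130: log2(p) = -2.064130, -p*log2(p) = 0.493596
  p = 19/46 = 0.413043: log2(p) = -1.275634, -p*log2(p) = 0.526892
H = 0.529935 + 0.493596 + 0.526892 = 1.550423

H = 1.5504 bits/symbol


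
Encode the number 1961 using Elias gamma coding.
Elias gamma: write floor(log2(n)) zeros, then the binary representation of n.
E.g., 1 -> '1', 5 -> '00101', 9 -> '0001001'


num_bits = floor(log2(1961)) + 1 = 11
leading_zeros = num_bits - 1 = 10
binary(1961) = 11110101001

Elias gamma(1961) = '0000000000' + '11110101001' = 000000000011110101001 (21 bits)


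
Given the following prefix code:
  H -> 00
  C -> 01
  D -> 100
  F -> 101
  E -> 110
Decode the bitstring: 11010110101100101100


Decoding step by step:
Bits 110 -> E
Bits 101 -> F
Bits 101 -> F
Bits 01 -> C
Bits 100 -> D
Bits 101 -> F
Bits 100 -> D


Decoded message: EFFCDFD


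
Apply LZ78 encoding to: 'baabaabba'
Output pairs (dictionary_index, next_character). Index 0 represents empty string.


LZ78 encoding steps:
Dictionary: {0: ''}
Step 1: w='' (idx 0), next='b' -> output (0, 'b'), add 'b' as idx 1
Step 2: w='' (idx 0), next='a' -> output (0, 'a'), add 'a' as idx 2
Step 3: w='a' (idx 2), next='b' -> output (2, 'b'), add 'ab' as idx 3
Step 4: w='a' (idx 2), next='a' -> output (2, 'a'), add 'aa' as idx 4
Step 5: w='b' (idx 1), next='b' -> output (1, 'b'), add 'bb' as idx 5
Step 6: w='a' (idx 2), end of input -> output (2, '')


Encoded: [(0, 'b'), (0, 'a'), (2, 'b'), (2, 'a'), (1, 'b'), (2, '')]


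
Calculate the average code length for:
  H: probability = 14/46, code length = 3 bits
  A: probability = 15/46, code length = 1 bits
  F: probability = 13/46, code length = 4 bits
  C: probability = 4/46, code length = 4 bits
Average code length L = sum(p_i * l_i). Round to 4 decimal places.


Weighted contributions p_i * l_i:
  H: (14/46) * 3 = 42/46
  A: (15/46) * 1 = 15/46
  F: (13/46) * 4 = 52/46
  C: (4/46) * 4 = 16/46
Sum = (42 + 15 + 52 + 16)/46 = 125/46

L = 125/46 = 2.7174 bits/symbol


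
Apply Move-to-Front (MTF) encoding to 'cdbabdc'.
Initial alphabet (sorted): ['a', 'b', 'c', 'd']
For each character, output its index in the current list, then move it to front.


MTF encoding:
'c': index 2 in ['a', 'b', 'c', 'd'] -> ['c', 'a', 'b', 'd']
'd': index 3 in ['c', 'a', 'b', 'd'] -> ['d', 'c', 'a', 'b']
'b': index 3 in ['d', 'c', 'a', 'b'] -> ['b', 'd', 'c', 'a']
'a': index 3 in ['b', 'd', 'c', 'a'] -> ['a', 'b', 'd', 'c']
'b': index 1 in ['a', 'b', 'd', 'c'] -> ['b', 'a', 'd', 'c']
'd': index 2 in ['b', 'a', 'd', 'c'] -> ['d', 'b', 'a', 'c']
'c': index 3 in ['d', 'b', 'a', 'c'] -> ['c', 'd', 'b', 'a']


Output: [2, 3, 3, 3, 1, 2, 3]


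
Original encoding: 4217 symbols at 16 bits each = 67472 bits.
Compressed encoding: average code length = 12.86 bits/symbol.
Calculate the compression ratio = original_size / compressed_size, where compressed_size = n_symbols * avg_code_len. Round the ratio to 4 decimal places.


original_size = n_symbols * orig_bits = 4217 * 16 = 67472 bits
compressed_size = n_symbols * avg_code_len = 4217 * 12.86 = 54230.62 bits
ratio = original_size / compressed_size = 67472 / 54230.62 = 1.2442

Compression ratio = 1.2442


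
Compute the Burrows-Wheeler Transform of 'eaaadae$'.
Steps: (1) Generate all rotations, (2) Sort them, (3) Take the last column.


Rotations (sorted):
  0: $eaaadae -> last char: e
  1: aaadae$e -> last char: e
  2: aadae$ea -> last char: a
  3: adae$eaa -> last char: a
  4: ae$eaaad -> last char: d
  5: dae$eaaa -> last char: a
  6: e$eaaada -> last char: a
  7: eaaadae$ -> last char: $


BWT = eeaadaa$


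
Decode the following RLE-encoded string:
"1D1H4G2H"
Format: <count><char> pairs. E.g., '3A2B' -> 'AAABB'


Expanding each <count><char> pair:
  1D -> 'D'
  1H -> 'H'
  4G -> 'GGGG'
  2H -> 'HH'

Decoded = DHGGGGHH


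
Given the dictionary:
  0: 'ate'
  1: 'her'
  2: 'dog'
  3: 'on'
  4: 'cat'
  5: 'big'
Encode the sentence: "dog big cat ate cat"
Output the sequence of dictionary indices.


Look up each word in the dictionary:
  'dog' -> 2
  'big' -> 5
  'cat' -> 4
  'ate' -> 0
  'cat' -> 4

Encoded: [2, 5, 4, 0, 4]


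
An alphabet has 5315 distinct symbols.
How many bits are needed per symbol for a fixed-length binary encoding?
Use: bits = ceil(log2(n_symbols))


log2(5315) = 12.3759
Bracket: 2^12 = 4096 < 5315 <= 2^13 = 8192
So ceil(log2(5315)) = 13

bits = ceil(log2(5315)) = ceil(12.3759) = 13 bits


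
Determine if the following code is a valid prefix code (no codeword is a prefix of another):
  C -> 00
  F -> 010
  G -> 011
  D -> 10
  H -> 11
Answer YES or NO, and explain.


Checking each pair (does one codeword prefix another?):
  C='00' vs F='010': no prefix
  C='00' vs G='011': no prefix
  C='00' vs D='10': no prefix
  C='00' vs H='11': no prefix
  F='010' vs C='00': no prefix
  F='010' vs G='011': no prefix
  F='010' vs D='10': no prefix
  F='010' vs H='11': no prefix
  G='011' vs C='00': no prefix
  G='011' vs F='010': no prefix
  G='011' vs D='10': no prefix
  G='011' vs H='11': no prefix
  D='10' vs C='00': no prefix
  D='10' vs F='010': no prefix
  D='10' vs G='011': no prefix
  D='10' vs H='11': no prefix
  H='11' vs C='00': no prefix
  H='11' vs F='010': no prefix
  H='11' vs G='011': no prefix
  H='11' vs D='10': no prefix
No violation found over all pairs.

YES -- this is a valid prefix code. No codeword is a prefix of any other codeword.


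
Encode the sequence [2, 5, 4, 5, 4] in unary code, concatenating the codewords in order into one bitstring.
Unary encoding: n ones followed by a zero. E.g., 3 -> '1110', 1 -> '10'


Encode each number as n ones followed by a terminating 0:
  2 -> 110 (3 bits)
  5 -> 111110 (6 bits)
  4 -> 11110 (5 bits)
  5 -> 111110 (6 bits)
  4 -> 11110 (5 bits)
Total length = 3 + 6 + 5 + 6 + 5 = 25 bits.

Unary([2, 5, 4, 5, 4]) = 1101111101111011111011110 (25 bits)


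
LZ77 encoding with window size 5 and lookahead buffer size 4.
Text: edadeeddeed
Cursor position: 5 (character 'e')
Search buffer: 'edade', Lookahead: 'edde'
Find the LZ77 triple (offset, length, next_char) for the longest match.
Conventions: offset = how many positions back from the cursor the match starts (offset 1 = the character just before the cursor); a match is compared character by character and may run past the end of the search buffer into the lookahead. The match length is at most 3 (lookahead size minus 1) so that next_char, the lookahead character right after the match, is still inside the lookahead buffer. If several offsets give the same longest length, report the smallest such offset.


Try each offset into the search buffer:
  offset=1 (pos 4, char 'e'): match length 1
  offset=2 (pos 3, char 'd'): match length 0
  offset=3 (pos 2, char 'a'): match length 0
  offset=4 (pos 1, char 'd'): match length 0
  offset=5 (pos 0, char 'e'): match length 2
Longest match has length 2 at offset 5.
next_char = character at position 5 + 2 = 7 -> 'd'

Best match: offset=5, length=2 (matching 'ed' starting at position 0)
LZ77 triple: (5, 2, 'd')


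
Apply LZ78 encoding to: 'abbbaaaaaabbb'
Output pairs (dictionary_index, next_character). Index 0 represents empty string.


LZ78 encoding steps:
Dictionary: {0: ''}
Step 1: w='' (idx 0), next='a' -> output (0, 'a'), add 'a' as idx 1
Step 2: w='' (idx 0), next='b' -> output (0, 'b'), add 'b' as idx 2
Step 3: w='b' (idx 2), next='b' -> output (2, 'b'), add 'bb' as idx 3
Step 4: w='a' (idx 1), next='a' -> output (1, 'a'), add 'aa' as idx 4
Step 5: w='aa' (idx 4), next='a' -> output (4, 'a'), add 'aaa' as idx 5
Step 6: w='a' (idx 1), next='b' -> output (1, 'b'), add 'ab' as idx 6
Step 7: w='bb' (idx 3), end of input -> output (3, '')


Encoded: [(0, 'a'), (0, 'b'), (2, 'b'), (1, 'a'), (4, 'a'), (1, 'b'), (3, '')]


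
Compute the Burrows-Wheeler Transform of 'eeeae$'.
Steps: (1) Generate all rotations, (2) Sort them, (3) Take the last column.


Rotations (sorted):
  0: $eeeae -> last char: e
  1: ae$eee -> last char: e
  2: e$eeea -> last char: a
  3: eae$ee -> last char: e
  4: eeae$e -> last char: e
  5: eeeae$ -> last char: $


BWT = eeaee$


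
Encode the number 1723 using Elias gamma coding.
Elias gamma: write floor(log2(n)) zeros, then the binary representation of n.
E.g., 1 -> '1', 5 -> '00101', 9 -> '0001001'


num_bits = floor(log2(1723)) + 1 = 11
leading_zeros = num_bits - 1 = 10
binary(1723) = 11010111011

Elias gamma(1723) = '0000000000' + '11010111011' = 000000000011010111011 (21 bits)


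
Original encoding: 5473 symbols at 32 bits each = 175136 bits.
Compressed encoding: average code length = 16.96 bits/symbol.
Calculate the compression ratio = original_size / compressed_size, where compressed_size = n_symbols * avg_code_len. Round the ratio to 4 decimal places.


original_size = n_symbols * orig_bits = 5473 * 32 = 175136 bits
compressed_size = n_symbols * avg_code_len = 5473 * 16.96 = 92822.08 bits
ratio = original_size / compressed_size = 175136 / 92822.08 = 1.8868

Compression ratio = 1.8868


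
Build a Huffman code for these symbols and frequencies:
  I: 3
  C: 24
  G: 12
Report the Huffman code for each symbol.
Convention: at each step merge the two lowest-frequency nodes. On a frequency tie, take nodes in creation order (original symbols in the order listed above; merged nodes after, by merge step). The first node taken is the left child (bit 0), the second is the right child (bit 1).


Huffman tree construction:
Step 1: Merge I(3) + G(12) = 15
Step 2: Merge (I+G)(15) + C(24) = 39
Read each symbol's code off the tree from the root (left child = 0, right child = 1).

Codes:
  I: 00 (length 2)
  C: 1 (length 1)
  G: 01 (length 2)
Average code length: 54/39 = 1.3846 bits/symbol


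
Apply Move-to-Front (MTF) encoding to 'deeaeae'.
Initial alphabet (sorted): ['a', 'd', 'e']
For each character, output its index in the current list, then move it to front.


MTF encoding:
'd': index 1 in ['a', 'd', 'e'] -> ['d', 'a', 'e']
'e': index 2 in ['d', 'a', 'e'] -> ['e', 'd', 'a']
'e': index 0 in ['e', 'd', 'a'] -> ['e', 'd', 'a']
'a': index 2 in ['e', 'd', 'a'] -> ['a', 'e', 'd']
'e': index 1 in ['a', 'e', 'd'] -> ['e', 'a', 'd']
'a': index 1 in ['e', 'a', 'd'] -> ['a', 'e', 'd']
'e': index 1 in ['a', 'e', 'd'] -> ['e', 'a', 'd']


Output: [1, 2, 0, 2, 1, 1, 1]


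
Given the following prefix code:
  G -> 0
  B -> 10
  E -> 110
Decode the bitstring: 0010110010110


Decoding step by step:
Bits 0 -> G
Bits 0 -> G
Bits 10 -> B
Bits 110 -> E
Bits 0 -> G
Bits 10 -> B
Bits 110 -> E


Decoded message: GGBEGBE


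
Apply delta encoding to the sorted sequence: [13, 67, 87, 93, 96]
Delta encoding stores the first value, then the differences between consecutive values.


First value: 13
Deltas:
  67 - 13 = 54
  87 - 67 = 20
  93 - 87 = 6
  96 - 93 = 3


Delta encoded: [13, 54, 20, 6, 3]


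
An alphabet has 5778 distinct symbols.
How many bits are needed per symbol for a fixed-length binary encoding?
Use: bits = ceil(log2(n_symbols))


log2(5778) = 12.4964
Bracket: 2^12 = 4096 < 5778 <= 2^13 = 8192
So ceil(log2(5778)) = 13

bits = ceil(log2(5778)) = ceil(12.4964) = 13 bits


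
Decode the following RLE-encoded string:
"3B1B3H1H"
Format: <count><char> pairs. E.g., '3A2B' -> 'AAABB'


Expanding each <count><char> pair:
  3B -> 'BBB'
  1B -> 'B'
  3H -> 'HHH'
  1H -> 'H'

Decoded = BBBBHHHH


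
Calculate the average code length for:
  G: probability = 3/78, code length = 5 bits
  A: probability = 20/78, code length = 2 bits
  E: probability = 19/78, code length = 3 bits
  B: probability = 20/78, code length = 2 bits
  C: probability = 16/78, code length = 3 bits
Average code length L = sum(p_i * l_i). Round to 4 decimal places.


Weighted contributions p_i * l_i:
  G: (3/78) * 5 = 15/78
  A: (20/78) * 2 = 40/78
  E: (19/78) * 3 = 57/78
  B: (20/78) * 2 = 40/78
  C: (16/78) * 3 = 48/78
Sum = (15 + 40 + 57 + 40 + 48)/78 = 200/78

L = 200/78 = 2.5641 bits/symbol


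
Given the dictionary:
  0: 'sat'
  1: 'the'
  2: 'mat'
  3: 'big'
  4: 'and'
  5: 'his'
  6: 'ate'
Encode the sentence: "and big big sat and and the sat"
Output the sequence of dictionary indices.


Look up each word in the dictionary:
  'and' -> 4
  'big' -> 3
  'big' -> 3
  'sat' -> 0
  'and' -> 4
  'and' -> 4
  'the' -> 1
  'sat' -> 0

Encoded: [4, 3, 3, 0, 4, 4, 1, 0]


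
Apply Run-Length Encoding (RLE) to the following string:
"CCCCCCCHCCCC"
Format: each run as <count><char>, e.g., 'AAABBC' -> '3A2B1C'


Scanning runs left to right:
  i=0: run of 'C' x 7 -> '7C'
  i=7: run of 'H' x 1 -> '1H'
  i=8: run of 'C' x 4 -> '4C'

RLE = 7C1H4C


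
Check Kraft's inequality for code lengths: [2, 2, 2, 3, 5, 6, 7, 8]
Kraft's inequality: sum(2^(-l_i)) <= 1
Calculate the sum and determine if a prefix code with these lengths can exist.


Sum = 2^(-2) + 2^(-2) + 2^(-2) + 2^(-3) + 2^(-5) + 2^(-6) + 2^(-7) + 2^(-8)
    = 0.25 + 0.25 + 0.25 + 0.125 + 0.03125 + 0.015625 + 0.0078125 + 0.00390625
    = 239/256 = 0.93359375
Since 0.93359375 <= 1, Kraft's inequality IS satisfied.
A prefix code with these lengths CAN exist.

Kraft sum = 0.93359375. Satisfied.


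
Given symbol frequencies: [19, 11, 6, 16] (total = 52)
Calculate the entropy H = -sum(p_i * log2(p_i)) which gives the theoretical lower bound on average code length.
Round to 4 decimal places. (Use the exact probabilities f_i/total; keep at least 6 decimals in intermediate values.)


Per-symbol terms -p_i * log2(p_i) with p_i = f_i/52:
  p = 19/52 = 0.365385: log2(p) = -1.452512, -p*log2(p) = 0.530726
  p = 11/52 = 0.211538: log2(p) = -2.241008, -p*log2(p) = 0.474059
  p = 6/52 = 0.115385: log2(p) = -3.115477, -p*log2(p) = 0.359478
  p = 16/52 = 0.307692: log2(p) = -1.700440, -p*log2(p) = 0.523212
H = 0.530726 + 0.474059 + 0.359478 + 0.523212 = 1.887475

H = 1.8875 bits/symbol


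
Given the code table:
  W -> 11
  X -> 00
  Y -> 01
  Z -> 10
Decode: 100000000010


Decoding:
10 -> Z
00 -> X
00 -> X
00 -> X
00 -> X
10 -> Z


Result: ZXXXXZ


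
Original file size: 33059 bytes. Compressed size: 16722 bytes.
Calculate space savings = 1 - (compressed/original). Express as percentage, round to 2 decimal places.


ratio = compressed/original = 16722/33059 = 0.505823
savings = 1 - ratio = 1 - 0.505823 = 0.494177
as a percentage: 0.494177 * 100 = 49.42%

Space savings = 1 - 16722/33059 = 49.42%


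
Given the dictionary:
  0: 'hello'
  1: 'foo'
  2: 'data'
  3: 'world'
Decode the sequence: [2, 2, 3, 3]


Look up each index in the dictionary:
  2 -> 'data'
  2 -> 'data'
  3 -> 'world'
  3 -> 'world'

Decoded: "data data world world"


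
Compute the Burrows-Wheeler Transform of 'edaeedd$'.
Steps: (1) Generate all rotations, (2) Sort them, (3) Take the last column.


Rotations (sorted):
  0: $edaeedd -> last char: d
  1: aeedd$ed -> last char: d
  2: d$edaeed -> last char: d
  3: daeedd$e -> last char: e
  4: dd$edaee -> last char: e
  5: edaeedd$ -> last char: $
  6: edd$edae -> last char: e
  7: eedd$eda -> last char: a


BWT = dddee$ea


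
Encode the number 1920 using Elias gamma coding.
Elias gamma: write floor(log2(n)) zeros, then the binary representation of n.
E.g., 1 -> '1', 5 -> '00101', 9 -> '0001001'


num_bits = floor(log2(1920)) + 1 = 11
leading_zeros = num_bits - 1 = 10
binary(1920) = 11110000000

Elias gamma(1920) = '0000000000' + '11110000000' = 000000000011110000000 (21 bits)


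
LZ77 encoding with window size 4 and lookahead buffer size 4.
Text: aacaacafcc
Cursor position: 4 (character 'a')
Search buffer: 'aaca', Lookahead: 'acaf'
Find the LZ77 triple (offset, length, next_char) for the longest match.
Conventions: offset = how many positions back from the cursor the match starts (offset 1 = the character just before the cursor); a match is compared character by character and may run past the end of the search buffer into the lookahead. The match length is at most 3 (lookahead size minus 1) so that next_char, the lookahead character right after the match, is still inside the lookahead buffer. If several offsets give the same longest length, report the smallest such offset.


Try each offset into the search buffer:
  offset=1 (pos 3, char 'a'): match length 1
  offset=2 (pos 2, char 'c'): match length 0
  offset=3 (pos 1, char 'a'): match length 3
  offset=4 (pos 0, char 'a'): match length 1
Longest match has length 3 at offset 3.
next_char = character at position 4 + 3 = 7 -> 'f'

Best match: offset=3, length=3 (matching 'aca' starting at position 1)
LZ77 triple: (3, 3, 'f')


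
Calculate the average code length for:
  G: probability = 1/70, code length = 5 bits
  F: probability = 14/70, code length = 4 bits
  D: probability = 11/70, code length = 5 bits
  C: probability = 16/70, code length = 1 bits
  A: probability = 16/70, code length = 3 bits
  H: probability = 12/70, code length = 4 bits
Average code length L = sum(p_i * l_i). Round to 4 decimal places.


Weighted contributions p_i * l_i:
  G: (1/70) * 5 = 5/70
  F: (14/70) * 4 = 56/70
  D: (11/70) * 5 = 55/70
  C: (16/70) * 1 = 16/70
  A: (16/70) * 3 = 48/70
  H: (12/70) * 4 = 48/70
Sum = (5 + 56 + 55 + 16 + 48 + 48)/70 = 228/70

L = 228/70 = 3.2571 bits/symbol


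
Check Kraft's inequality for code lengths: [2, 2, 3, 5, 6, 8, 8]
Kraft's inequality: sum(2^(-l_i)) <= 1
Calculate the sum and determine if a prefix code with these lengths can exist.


Sum = 2^(-2) + 2^(-2) + 2^(-3) + 2^(-5) + 2^(-6) + 2^(-8) + 2^(-8)
    = 0.25 + 0.25 + 0.125 + 0.03125 + 0.015625 + 0.00390625 + 0.00390625
    = 174/256 = 0.6796875
Since 0.6796875 <= 1, Kraft's inequality IS satisfied.
A prefix code with these lengths CAN exist.

Kraft sum = 0.6796875. Satisfied.


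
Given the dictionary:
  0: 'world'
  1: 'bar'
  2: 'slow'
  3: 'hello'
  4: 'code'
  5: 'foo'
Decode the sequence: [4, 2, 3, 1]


Look up each index in the dictionary:
  4 -> 'code'
  2 -> 'slow'
  3 -> 'hello'
  1 -> 'bar'

Decoded: "code slow hello bar"


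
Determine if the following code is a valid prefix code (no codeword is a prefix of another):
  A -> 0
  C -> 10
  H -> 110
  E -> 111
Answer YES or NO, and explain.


Checking each pair (does one codeword prefix another?):
  A='0' vs C='10': no prefix
  A='0' vs H='110': no prefix
  A='0' vs E='111': no prefix
  C='10' vs A='0': no prefix
  C='10' vs H='110': no prefix
  C='10' vs E='111': no prefix
  H='110' vs A='0': no prefix
  H='110' vs C='10': no prefix
  H='110' vs E='111': no prefix
  E='111' vs A='0': no prefix
  E='111' vs C='10': no prefix
  E='111' vs H='110': no prefix
No violation found over all pairs.

YES -- this is a valid prefix code. No codeword is a prefix of any other codeword.


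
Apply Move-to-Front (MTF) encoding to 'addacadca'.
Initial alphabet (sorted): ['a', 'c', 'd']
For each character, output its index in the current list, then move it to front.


MTF encoding:
'a': index 0 in ['a', 'c', 'd'] -> ['a', 'c', 'd']
'd': index 2 in ['a', 'c', 'd'] -> ['d', 'a', 'c']
'd': index 0 in ['d', 'a', 'c'] -> ['d', 'a', 'c']
'a': index 1 in ['d', 'a', 'c'] -> ['a', 'd', 'c']
'c': index 2 in ['a', 'd', 'c'] -> ['c', 'a', 'd']
'a': index 1 in ['c', 'a', 'd'] -> ['a', 'c', 'd']
'd': index 2 in ['a', 'c', 'd'] -> ['d', 'a', 'c']
'c': index 2 in ['d', 'a', 'c'] -> ['c', 'd', 'a']
'a': index 2 in ['c', 'd', 'a'] -> ['a', 'c', 'd']


Output: [0, 2, 0, 1, 2, 1, 2, 2, 2]


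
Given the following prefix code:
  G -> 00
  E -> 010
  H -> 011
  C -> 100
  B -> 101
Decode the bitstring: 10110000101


Decoding step by step:
Bits 101 -> B
Bits 100 -> C
Bits 00 -> G
Bits 101 -> B


Decoded message: BCGB


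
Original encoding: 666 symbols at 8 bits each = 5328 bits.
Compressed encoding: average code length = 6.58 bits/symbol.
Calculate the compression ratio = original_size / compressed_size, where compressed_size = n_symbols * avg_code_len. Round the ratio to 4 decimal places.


original_size = n_symbols * orig_bits = 666 * 8 = 5328 bits
compressed_size = n_symbols * avg_code_len = 666 * 6.58 = 4382.28 bits
ratio = original_size / compressed_size = 5328 / 4382.28 = 1.2158

Compression ratio = 1.2158


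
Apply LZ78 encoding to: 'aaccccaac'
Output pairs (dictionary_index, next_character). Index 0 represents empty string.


LZ78 encoding steps:
Dictionary: {0: ''}
Step 1: w='' (idx 0), next='a' -> output (0, 'a'), add 'a' as idx 1
Step 2: w='a' (idx 1), next='c' -> output (1, 'c'), add 'ac' as idx 2
Step 3: w='' (idx 0), next='c' -> output (0, 'c'), add 'c' as idx 3
Step 4: w='c' (idx 3), next='c' -> output (3, 'c'), add 'cc' as idx 4
Step 5: w='a' (idx 1), next='a' -> output (1, 'a'), add 'aa' as idx 5
Step 6: w='c' (idx 3), end of input -> output (3, '')


Encoded: [(0, 'a'), (1, 'c'), (0, 'c'), (3, 'c'), (1, 'a'), (3, '')]


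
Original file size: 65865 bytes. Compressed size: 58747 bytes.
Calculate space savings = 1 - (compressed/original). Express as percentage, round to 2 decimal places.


ratio = compressed/original = 58747/65865 = 0.89193
savings = 1 - ratio = 1 - 0.89193 = 0.10807
as a percentage: 0.10807 * 100 = 10.81%

Space savings = 1 - 58747/65865 = 10.81%


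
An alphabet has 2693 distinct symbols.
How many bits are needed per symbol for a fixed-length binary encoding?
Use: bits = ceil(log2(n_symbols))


log2(2693) = 11.395
Bracket: 2^11 = 2048 < 2693 <= 2^12 = 4096
So ceil(log2(2693)) = 12

bits = ceil(log2(2693)) = ceil(11.395) = 12 bits


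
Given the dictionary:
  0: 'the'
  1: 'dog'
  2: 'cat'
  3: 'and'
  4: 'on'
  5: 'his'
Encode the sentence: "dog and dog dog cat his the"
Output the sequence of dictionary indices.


Look up each word in the dictionary:
  'dog' -> 1
  'and' -> 3
  'dog' -> 1
  'dog' -> 1
  'cat' -> 2
  'his' -> 5
  'the' -> 0

Encoded: [1, 3, 1, 1, 2, 5, 0]


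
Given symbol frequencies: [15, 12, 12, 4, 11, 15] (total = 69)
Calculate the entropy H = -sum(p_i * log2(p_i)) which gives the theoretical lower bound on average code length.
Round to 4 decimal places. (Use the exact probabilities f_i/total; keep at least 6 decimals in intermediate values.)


Per-symbol terms -p_i * log2(p_i) with p_i = f_i/69:
  p = 15/69 = 0.217391: log2(p) = -2.201634, -p*log2(p) = 0.478616
  p = 12/69 = 0.173913: log2(p) = -2.523562, -p*log2(p) = 0.438880
  p = 12/69 = 0.173913: log2(p) = -2.523562, -p*log2(p) = 0.438880
  p = 4/69 = 0.057971: log2(p) = -4.108524, -p*log2(p) = 0.238175
  p = 11/69 = 0.159420: log2(p) = -2.649093, -p*log2(p) = 0.422319
  p = 15/69 = 0.217391: log2(p) = -2.201634, -p*log2(p) = 0.478616
H = 0.478616 + 0.438880 + 0.438880 + 0.238175 + 0.422319 + 0.478616 = 2.495486

H = 2.4955 bits/symbol


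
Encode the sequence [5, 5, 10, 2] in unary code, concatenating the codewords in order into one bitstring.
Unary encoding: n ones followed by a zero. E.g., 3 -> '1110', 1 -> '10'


Encode each number as n ones followed by a terminating 0:
  5 -> 111110 (6 bits)
  5 -> 111110 (6 bits)
  10 -> 11111111110 (11 bits)
  2 -> 110 (3 bits)
Total length = 6 + 6 + 11 + 3 = 26 bits.

Unary([5, 5, 10, 2]) = 11111011111011111111110110 (26 bits)


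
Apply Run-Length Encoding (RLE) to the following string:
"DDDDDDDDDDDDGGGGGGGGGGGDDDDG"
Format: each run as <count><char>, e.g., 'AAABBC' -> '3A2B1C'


Scanning runs left to right:
  i=0: run of 'D' x 12 -> '12D'
  i=12: run of 'G' x 11 -> '11G'
  i=23: run of 'D' x 4 -> '4D'
  i=27: run of 'G' x 1 -> '1G'

RLE = 12D11G4D1G


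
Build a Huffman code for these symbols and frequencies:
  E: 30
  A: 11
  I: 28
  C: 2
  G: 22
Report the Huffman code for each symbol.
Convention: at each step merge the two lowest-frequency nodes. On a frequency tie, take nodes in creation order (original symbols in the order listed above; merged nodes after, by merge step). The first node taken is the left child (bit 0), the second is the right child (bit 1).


Huffman tree construction:
Step 1: Merge C(2) + A(11) = 13
Step 2: Merge (C+A)(13) + G(22) = 35
Step 3: Merge I(28) + E(30) = 58
Step 4: Merge ((C+A)+G)(35) + (I+E)(58) = 93
Read each symbol's code off the tree from the root (left child = 0, right child = 1).

Codes:
  E: 11 (length 2)
  A: 001 (length 3)
  I: 10 (length 2)
  C: 000 (length 3)
  G: 01 (length 2)
Average code length: 199/93 = 2.1398 bits/symbol


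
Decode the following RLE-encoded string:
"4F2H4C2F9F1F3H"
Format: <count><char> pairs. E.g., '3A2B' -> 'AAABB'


Expanding each <count><char> pair:
  4F -> 'FFFF'
  2H -> 'HH'
  4C -> 'CCCC'
  2F -> 'FF'
  9F -> 'FFFFFFFFF'
  1F -> 'F'
  3H -> 'HHH'

Decoded = FFFFHHCCCCFFFFFFFFFFFFHHH


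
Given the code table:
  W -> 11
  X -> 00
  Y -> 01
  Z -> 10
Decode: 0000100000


Decoding:
00 -> X
00 -> X
10 -> Z
00 -> X
00 -> X


Result: XXZXX


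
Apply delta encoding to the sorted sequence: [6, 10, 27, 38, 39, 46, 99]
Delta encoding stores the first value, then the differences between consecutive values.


First value: 6
Deltas:
  10 - 6 = 4
  27 - 10 = 17
  38 - 27 = 11
  39 - 38 = 1
  46 - 39 = 7
  99 - 46 = 53


Delta encoded: [6, 4, 17, 11, 1, 7, 53]


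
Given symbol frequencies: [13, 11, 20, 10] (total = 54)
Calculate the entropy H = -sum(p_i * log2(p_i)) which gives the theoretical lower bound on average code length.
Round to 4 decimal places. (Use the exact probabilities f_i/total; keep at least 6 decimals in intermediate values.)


Per-symbol terms -p_i * log2(p_i) with p_i = f_i/54:
  p = 13/54 = 0.240741: log2(p) = -2.054448, -p*log2(p) = 0.494589
  p = 11/54 = 0.203704: log2(p) = -2.295456, -p*log2(p) = 0.467593
  p = 20/54 = 0.370370: log2(p) = -1.432959, -p*log2(p) = 0.530726
  p = 10/54 = 0.185185: log2(p) = -2.432959, -p*log2(p) = 0.450548
H = 0.494589 + 0.467593 + 0.530726 + 0.450548 = 1.943456

H = 1.9435 bits/symbol


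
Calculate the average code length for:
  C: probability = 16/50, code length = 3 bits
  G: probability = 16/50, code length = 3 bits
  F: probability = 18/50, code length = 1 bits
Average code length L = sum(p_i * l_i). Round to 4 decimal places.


Weighted contributions p_i * l_i:
  C: (16/50) * 3 = 48/50
  G: (16/50) * 3 = 48/50
  F: (18/50) * 1 = 18/50
Sum = (48 + 48 + 18)/50 = 114/50

L = 114/50 = 2.2800 bits/symbol


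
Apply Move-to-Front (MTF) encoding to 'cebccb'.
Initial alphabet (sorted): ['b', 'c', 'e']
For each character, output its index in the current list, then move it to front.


MTF encoding:
'c': index 1 in ['b', 'c', 'e'] -> ['c', 'b', 'e']
'e': index 2 in ['c', 'b', 'e'] -> ['e', 'c', 'b']
'b': index 2 in ['e', 'c', 'b'] -> ['b', 'e', 'c']
'c': index 2 in ['b', 'e', 'c'] -> ['c', 'b', 'e']
'c': index 0 in ['c', 'b', 'e'] -> ['c', 'b', 'e']
'b': index 1 in ['c', 'b', 'e'] -> ['b', 'c', 'e']


Output: [1, 2, 2, 2, 0, 1]


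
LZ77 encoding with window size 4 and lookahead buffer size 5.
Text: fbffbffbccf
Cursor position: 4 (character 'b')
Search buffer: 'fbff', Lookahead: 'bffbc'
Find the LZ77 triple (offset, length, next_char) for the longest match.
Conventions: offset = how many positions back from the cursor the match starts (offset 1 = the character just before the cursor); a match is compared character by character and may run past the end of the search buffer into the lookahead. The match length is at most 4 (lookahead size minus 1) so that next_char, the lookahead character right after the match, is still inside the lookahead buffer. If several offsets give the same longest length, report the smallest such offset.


Try each offset into the search buffer:
  offset=1 (pos 3, char 'f'): match length 0
  offset=2 (pos 2, char 'f'): match length 0
  offset=3 (pos 1, char 'b'): match length 4
  offset=4 (pos 0, char 'f'): match length 0
Longest match has length 4 at offset 3.
next_char = character at position 4 + 4 = 8 -> 'c'

Best match: offset=3, length=4 (matching 'bffb' starting at position 1)
LZ77 triple: (3, 4, 'c')


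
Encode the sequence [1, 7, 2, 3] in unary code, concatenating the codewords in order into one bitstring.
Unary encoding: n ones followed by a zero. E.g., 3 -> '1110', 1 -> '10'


Encode each number as n ones followed by a terminating 0:
  1 -> 10 (2 bits)
  7 -> 11111110 (8 bits)
  2 -> 110 (3 bits)
  3 -> 1110 (4 bits)
Total length = 2 + 8 + 3 + 4 = 17 bits.

Unary([1, 7, 2, 3]) = 10111111101101110 (17 bits)


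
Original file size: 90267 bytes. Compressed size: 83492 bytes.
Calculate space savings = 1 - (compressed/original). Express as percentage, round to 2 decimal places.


ratio = compressed/original = 83492/90267 = 0.924945
savings = 1 - ratio = 1 - 0.924945 = 0.075055
as a percentage: 0.075055 * 100 = 7.51%

Space savings = 1 - 83492/90267 = 7.51%


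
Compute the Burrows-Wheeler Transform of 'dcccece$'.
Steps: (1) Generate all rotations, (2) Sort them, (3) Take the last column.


Rotations (sorted):
  0: $dcccece -> last char: e
  1: cccece$d -> last char: d
  2: ccece$dc -> last char: c
  3: ce$dccce -> last char: e
  4: cece$dcc -> last char: c
  5: dcccece$ -> last char: $
  6: e$dcccec -> last char: c
  7: ece$dccc -> last char: c


BWT = edcec$cc


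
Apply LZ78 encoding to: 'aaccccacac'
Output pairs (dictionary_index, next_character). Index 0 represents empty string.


LZ78 encoding steps:
Dictionary: {0: ''}
Step 1: w='' (idx 0), next='a' -> output (0, 'a'), add 'a' as idx 1
Step 2: w='a' (idx 1), next='c' -> output (1, 'c'), add 'ac' as idx 2
Step 3: w='' (idx 0), next='c' -> output (0, 'c'), add 'c' as idx 3
Step 4: w='c' (idx 3), next='c' -> output (3, 'c'), add 'cc' as idx 4
Step 5: w='ac' (idx 2), next='a' -> output (2, 'a'), add 'aca' as idx 5
Step 6: w='c' (idx 3), end of input -> output (3, '')


Encoded: [(0, 'a'), (1, 'c'), (0, 'c'), (3, 'c'), (2, 'a'), (3, '')]


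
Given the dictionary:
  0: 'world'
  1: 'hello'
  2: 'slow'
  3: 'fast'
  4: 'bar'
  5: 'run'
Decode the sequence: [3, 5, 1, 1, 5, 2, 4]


Look up each index in the dictionary:
  3 -> 'fast'
  5 -> 'run'
  1 -> 'hello'
  1 -> 'hello'
  5 -> 'run'
  2 -> 'slow'
  4 -> 'bar'

Decoded: "fast run hello hello run slow bar"


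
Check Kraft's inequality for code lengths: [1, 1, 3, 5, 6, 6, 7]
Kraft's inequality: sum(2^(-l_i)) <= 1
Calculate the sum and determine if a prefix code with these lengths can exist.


Sum = 2^(-1) + 2^(-1) + 2^(-3) + 2^(-5) + 2^(-6) + 2^(-6) + 2^(-7)
    = 0.5 + 0.5 + 0.125 + 0.03125 + 0.015625 + 0.015625 + 0.0078125
    = 153/128 = 1.1953125
Since 1.1953125 > 1, Kraft's inequality is NOT satisfied.
A prefix code with these lengths CANNOT exist.

Kraft sum = 1.1953125. Not satisfied.


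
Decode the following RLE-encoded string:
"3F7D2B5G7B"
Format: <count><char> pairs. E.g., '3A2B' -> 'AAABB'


Expanding each <count><char> pair:
  3F -> 'FFF'
  7D -> 'DDDDDDD'
  2B -> 'BB'
  5G -> 'GGGGG'
  7B -> 'BBBBBBB'

Decoded = FFFDDDDDDDBBGGGGGBBBBBBB


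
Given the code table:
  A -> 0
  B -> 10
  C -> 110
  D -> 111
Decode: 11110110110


Decoding:
111 -> D
10 -> B
110 -> C
110 -> C


Result: DBCC


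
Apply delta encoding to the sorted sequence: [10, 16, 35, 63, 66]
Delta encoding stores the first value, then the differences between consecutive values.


First value: 10
Deltas:
  16 - 10 = 6
  35 - 16 = 19
  63 - 35 = 28
  66 - 63 = 3


Delta encoded: [10, 6, 19, 28, 3]


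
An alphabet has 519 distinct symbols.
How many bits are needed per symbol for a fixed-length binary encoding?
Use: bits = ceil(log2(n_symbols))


log2(519) = 9.0196
Bracket: 2^9 = 512 < 519 <= 2^10 = 1024
So ceil(log2(519)) = 10

bits = ceil(log2(519)) = ceil(9.0196) = 10 bits


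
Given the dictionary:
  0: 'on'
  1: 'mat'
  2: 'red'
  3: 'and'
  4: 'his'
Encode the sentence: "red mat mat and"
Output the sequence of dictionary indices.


Look up each word in the dictionary:
  'red' -> 2
  'mat' -> 1
  'mat' -> 1
  'and' -> 3

Encoded: [2, 1, 1, 3]


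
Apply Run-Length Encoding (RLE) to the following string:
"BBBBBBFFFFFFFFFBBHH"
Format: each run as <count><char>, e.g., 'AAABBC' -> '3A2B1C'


Scanning runs left to right:
  i=0: run of 'B' x 6 -> '6B'
  i=6: run of 'F' x 9 -> '9F'
  i=15: run of 'B' x 2 -> '2B'
  i=17: run of 'H' x 2 -> '2H'

RLE = 6B9F2B2H


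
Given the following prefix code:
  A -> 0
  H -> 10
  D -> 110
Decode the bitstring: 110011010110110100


Decoding step by step:
Bits 110 -> D
Bits 0 -> A
Bits 110 -> D
Bits 10 -> H
Bits 110 -> D
Bits 110 -> D
Bits 10 -> H
Bits 0 -> A


Decoded message: DADHDDHA


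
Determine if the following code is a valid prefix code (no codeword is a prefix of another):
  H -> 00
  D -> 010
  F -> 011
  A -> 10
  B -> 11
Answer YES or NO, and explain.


Checking each pair (does one codeword prefix another?):
  H='00' vs D='010': no prefix
  H='00' vs F='011': no prefix
  H='00' vs A='10': no prefix
  H='00' vs B='11': no prefix
  D='010' vs H='00': no prefix
  D='010' vs F='011': no prefix
  D='010' vs A='10': no prefix
  D='010' vs B='11': no prefix
  F='011' vs H='00': no prefix
  F='011' vs D='010': no prefix
  F='011' vs A='10': no prefix
  F='011' vs B='11': no prefix
  A='10' vs H='00': no prefix
  A='10' vs D='010': no prefix
  A='10' vs F='011': no prefix
  A='10' vs B='11': no prefix
  B='11' vs H='00': no prefix
  B='11' vs D='010': no prefix
  B='11' vs F='011': no prefix
  B='11' vs A='10': no prefix
No violation found over all pairs.

YES -- this is a valid prefix code. No codeword is a prefix of any other codeword.


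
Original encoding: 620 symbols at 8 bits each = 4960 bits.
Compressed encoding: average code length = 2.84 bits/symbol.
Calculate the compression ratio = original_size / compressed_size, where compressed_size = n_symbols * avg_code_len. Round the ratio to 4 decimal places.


original_size = n_symbols * orig_bits = 620 * 8 = 4960 bits
compressed_size = n_symbols * avg_code_len = 620 * 2.84 = 1760.8 bits
ratio = original_size / compressed_size = 4960 / 1760.8 = 2.8169

Compression ratio = 2.8169


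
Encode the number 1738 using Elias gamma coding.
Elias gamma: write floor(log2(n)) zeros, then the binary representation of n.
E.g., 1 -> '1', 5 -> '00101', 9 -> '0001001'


num_bits = floor(log2(1738)) + 1 = 11
leading_zeros = num_bits - 1 = 10
binary(1738) = 11011001010

Elias gamma(1738) = '0000000000' + '11011001010' = 000000000011011001010 (21 bits)


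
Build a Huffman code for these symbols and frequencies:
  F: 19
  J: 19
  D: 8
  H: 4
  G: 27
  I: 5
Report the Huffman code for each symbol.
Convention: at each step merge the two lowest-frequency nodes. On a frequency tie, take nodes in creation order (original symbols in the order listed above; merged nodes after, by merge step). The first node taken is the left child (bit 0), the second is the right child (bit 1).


Huffman tree construction:
Step 1: Merge H(4) + I(5) = 9
Step 2: Merge D(8) + (H+I)(9) = 17
Step 3: Merge (D+(H+I))(17) + F(19) = 36
Step 4: Merge J(19) + G(27) = 46
Step 5: Merge ((D+(H+I))+F)(36) + (J+G)(46) = 82
Read each symbol's code off the tree from the root (left child = 0, right child = 1).

Codes:
  F: 01 (length 2)
  J: 10 (length 2)
  D: 000 (length 3)
  H: 0010 (length 4)
  G: 11 (length 2)
  I: 0011 (length 4)
Average code length: 190/82 = 2.3171 bits/symbol


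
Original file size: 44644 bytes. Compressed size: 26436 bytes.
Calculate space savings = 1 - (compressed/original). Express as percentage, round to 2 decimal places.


ratio = compressed/original = 26436/44644 = 0.592151
savings = 1 - ratio = 1 - 0.592151 = 0.407849
as a percentage: 0.407849 * 100 = 40.78%

Space savings = 1 - 26436/44644 = 40.78%
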